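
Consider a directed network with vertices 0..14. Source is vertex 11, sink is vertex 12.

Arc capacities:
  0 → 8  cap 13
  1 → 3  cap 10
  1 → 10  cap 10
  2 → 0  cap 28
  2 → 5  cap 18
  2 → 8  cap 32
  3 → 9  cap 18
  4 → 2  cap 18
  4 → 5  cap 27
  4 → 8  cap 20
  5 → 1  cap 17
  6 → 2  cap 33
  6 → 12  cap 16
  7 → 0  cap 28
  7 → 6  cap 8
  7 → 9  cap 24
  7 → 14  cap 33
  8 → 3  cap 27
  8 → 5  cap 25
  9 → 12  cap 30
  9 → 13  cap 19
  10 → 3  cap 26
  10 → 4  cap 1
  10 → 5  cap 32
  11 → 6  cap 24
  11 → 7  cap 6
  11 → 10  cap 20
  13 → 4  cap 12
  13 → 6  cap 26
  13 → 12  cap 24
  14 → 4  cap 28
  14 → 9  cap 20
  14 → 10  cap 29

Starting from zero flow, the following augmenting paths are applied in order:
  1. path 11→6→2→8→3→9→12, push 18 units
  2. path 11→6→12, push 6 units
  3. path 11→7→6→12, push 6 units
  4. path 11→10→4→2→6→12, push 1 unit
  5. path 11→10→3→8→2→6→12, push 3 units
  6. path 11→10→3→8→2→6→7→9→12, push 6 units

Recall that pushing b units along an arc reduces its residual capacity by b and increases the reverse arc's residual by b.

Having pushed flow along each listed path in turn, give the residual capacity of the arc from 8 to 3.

Residual capacity of (8,3): 18

after path 1 (11→6→2→8→3→9→12, push 18): res(8,3)=9
after path 2 (11→6→12, push 6): res(8,3)=9
after path 3 (11→7→6→12, push 6): res(8,3)=9
after path 4 (11→10→4→2→6→12, push 1): res(8,3)=9
after path 5 (11→10→3→8→2→6→12, push 3): res(8,3)=12
after path 6 (11→10→3→8→2→6→7→9→12, push 6): res(8,3)=18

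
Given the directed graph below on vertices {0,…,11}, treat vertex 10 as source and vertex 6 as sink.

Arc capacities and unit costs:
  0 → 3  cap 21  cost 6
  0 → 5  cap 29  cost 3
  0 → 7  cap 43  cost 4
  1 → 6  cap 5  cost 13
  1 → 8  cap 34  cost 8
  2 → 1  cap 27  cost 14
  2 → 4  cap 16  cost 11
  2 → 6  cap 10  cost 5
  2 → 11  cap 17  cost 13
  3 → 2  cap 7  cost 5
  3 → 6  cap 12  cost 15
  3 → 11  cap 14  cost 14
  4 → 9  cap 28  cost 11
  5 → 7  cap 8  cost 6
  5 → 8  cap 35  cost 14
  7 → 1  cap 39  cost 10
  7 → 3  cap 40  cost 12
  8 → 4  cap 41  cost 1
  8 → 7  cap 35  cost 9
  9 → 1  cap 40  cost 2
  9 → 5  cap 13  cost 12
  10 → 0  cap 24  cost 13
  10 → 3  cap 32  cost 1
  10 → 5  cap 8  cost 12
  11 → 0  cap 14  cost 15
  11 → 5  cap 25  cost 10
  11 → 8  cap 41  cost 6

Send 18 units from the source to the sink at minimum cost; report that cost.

shortest-cost path #1: 10→3→2→6 push 7 @ unit cost 11 (adds 77)
shortest-cost path #2: 10→3→6 push 11 @ unit cost 16 (adds 176)
total cost = 253

Minimum cost for 18 units: 253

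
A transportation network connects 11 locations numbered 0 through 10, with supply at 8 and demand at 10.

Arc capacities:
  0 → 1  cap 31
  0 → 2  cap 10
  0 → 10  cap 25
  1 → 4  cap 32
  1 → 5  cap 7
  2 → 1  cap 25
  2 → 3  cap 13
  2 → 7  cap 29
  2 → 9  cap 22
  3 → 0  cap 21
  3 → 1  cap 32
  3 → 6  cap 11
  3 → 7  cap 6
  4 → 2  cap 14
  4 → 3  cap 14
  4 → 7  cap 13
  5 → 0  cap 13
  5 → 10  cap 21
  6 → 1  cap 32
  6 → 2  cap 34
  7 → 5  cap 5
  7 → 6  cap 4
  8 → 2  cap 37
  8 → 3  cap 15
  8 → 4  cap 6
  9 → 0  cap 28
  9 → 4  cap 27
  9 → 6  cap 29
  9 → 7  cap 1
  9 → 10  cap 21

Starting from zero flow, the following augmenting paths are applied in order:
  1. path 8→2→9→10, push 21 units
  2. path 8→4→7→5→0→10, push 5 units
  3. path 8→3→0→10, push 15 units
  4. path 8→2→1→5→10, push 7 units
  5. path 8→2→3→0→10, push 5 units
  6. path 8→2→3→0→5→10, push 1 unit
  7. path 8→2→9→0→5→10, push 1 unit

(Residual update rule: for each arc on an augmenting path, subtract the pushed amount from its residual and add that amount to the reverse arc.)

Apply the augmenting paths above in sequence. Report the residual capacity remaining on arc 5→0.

Residual capacity of (5,0): 10

after path 1 (8→2→9→10, push 21): res(5,0)=13
after path 2 (8→4→7→5→0→10, push 5): res(5,0)=8
after path 3 (8→3→0→10, push 15): res(5,0)=8
after path 4 (8→2→1→5→10, push 7): res(5,0)=8
after path 5 (8→2→3→0→10, push 5): res(5,0)=8
after path 6 (8→2→3→0→5→10, push 1): res(5,0)=9
after path 7 (8→2→9→0→5→10, push 1): res(5,0)=10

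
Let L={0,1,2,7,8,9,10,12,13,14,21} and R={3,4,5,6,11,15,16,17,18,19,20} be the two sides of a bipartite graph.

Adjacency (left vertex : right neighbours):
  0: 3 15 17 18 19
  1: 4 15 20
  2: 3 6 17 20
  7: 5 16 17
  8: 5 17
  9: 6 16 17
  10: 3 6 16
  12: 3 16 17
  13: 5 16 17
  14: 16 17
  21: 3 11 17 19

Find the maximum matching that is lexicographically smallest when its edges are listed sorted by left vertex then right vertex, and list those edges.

Lex-smallest maximum matching: {(0,15), (1,4), (2,20), (7,5), (8,17), (9,6), (10,3), (12,16), (21,11)}

|M| = 9 (so the lex-smallest maximum matching has 9 edges)
process left vertices in ascending order; for each, take the smallest-labelled available neighbour that still permits 9 edges overall, or leave it unmatched if none does
lex-smallest matching: {0-15, 1-4, 2-20, 7-5, 8-17, 9-6, 10-3, 12-16, 21-11}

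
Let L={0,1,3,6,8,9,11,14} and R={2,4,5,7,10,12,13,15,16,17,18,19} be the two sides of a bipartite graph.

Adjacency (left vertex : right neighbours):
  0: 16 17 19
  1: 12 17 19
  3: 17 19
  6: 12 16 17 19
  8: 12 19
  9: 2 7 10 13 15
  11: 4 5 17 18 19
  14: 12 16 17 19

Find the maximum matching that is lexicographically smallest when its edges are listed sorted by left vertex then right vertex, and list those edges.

|M| = 6 (so the lex-smallest maximum matching has 6 edges)
process left vertices in ascending order; for each, take the smallest-labelled available neighbour that still permits 6 edges overall, or leave it unmatched if none does
lex-smallest matching: {0-16, 1-12, 3-17, 6-19, 9-2, 11-4}

Lex-smallest maximum matching: {(0,16), (1,12), (3,17), (6,19), (9,2), (11,4)}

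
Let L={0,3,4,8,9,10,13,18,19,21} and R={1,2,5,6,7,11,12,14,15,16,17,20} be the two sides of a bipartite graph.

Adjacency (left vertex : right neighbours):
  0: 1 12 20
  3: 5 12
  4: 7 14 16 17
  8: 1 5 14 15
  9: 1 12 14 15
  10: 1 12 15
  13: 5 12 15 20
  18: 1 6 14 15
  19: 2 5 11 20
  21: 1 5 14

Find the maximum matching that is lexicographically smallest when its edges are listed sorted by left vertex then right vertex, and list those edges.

|M| = 9 (so the lex-smallest maximum matching has 9 edges)
process left vertices in ascending order; for each, take the smallest-labelled available neighbour that still permits 9 edges overall, or leave it unmatched if none does
lex-smallest matching: {0-1, 3-5, 4-7, 8-14, 9-12, 10-15, 13-20, 18-6, 19-2}

Lex-smallest maximum matching: {(0,1), (3,5), (4,7), (8,14), (9,12), (10,15), (13,20), (18,6), (19,2)}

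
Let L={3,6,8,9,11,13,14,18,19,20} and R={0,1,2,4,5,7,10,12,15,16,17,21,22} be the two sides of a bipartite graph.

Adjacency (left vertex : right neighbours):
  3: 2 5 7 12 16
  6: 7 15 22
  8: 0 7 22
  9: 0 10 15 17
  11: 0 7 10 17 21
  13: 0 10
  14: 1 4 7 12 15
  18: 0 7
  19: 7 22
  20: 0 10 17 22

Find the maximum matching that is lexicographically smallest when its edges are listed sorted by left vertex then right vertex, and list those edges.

|M| = 9 (so the lex-smallest maximum matching has 9 edges)
process left vertices in ascending order; for each, take the smallest-labelled available neighbour that still permits 9 edges overall, or leave it unmatched if none does
lex-smallest matching: {3-2, 6-7, 8-0, 9-15, 11-21, 13-10, 14-1, 19-22, 20-17}

Lex-smallest maximum matching: {(3,2), (6,7), (8,0), (9,15), (11,21), (13,10), (14,1), (19,22), (20,17)}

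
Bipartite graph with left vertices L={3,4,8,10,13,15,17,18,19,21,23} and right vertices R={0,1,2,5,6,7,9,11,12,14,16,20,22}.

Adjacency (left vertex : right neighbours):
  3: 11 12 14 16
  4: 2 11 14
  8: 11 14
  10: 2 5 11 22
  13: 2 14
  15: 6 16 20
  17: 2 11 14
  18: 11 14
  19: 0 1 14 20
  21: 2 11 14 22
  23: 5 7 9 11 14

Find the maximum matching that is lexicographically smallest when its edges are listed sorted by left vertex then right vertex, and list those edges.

Lex-smallest maximum matching: {(3,12), (4,2), (8,11), (10,5), (13,14), (15,6), (19,0), (21,22), (23,7)}

|M| = 9 (so the lex-smallest maximum matching has 9 edges)
process left vertices in ascending order; for each, take the smallest-labelled available neighbour that still permits 9 edges overall, or leave it unmatched if none does
lex-smallest matching: {3-12, 4-2, 8-11, 10-5, 13-14, 15-6, 19-0, 21-22, 23-7}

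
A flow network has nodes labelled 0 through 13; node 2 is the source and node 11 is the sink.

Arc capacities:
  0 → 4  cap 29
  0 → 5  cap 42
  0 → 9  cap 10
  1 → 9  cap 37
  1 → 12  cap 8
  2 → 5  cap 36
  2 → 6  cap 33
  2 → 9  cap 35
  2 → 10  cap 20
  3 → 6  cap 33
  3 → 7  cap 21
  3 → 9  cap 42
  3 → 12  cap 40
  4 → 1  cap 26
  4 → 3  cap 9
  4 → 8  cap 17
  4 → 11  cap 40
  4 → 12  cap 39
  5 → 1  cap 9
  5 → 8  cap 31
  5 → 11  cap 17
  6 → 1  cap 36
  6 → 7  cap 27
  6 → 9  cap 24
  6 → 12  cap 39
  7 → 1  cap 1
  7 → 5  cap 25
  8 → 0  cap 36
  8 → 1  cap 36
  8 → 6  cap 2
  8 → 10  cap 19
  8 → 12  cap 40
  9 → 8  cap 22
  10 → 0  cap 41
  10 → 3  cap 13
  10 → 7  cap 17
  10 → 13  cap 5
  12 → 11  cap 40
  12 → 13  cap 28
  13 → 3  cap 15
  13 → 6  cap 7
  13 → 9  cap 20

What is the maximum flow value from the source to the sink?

augment #1: 2→5→11 bottleneck 17, total now 17
augment #2: 2→6→12→11 bottleneck 33, total now 50
augment #3: 2→5→1→12→11 bottleneck 7, total now 57
augment #4: 2→10→0→4→11 bottleneck 20, total now 77
augment #5: 2→5→8→0→4→11 bottleneck 9, total now 86

Maximum flow value: 86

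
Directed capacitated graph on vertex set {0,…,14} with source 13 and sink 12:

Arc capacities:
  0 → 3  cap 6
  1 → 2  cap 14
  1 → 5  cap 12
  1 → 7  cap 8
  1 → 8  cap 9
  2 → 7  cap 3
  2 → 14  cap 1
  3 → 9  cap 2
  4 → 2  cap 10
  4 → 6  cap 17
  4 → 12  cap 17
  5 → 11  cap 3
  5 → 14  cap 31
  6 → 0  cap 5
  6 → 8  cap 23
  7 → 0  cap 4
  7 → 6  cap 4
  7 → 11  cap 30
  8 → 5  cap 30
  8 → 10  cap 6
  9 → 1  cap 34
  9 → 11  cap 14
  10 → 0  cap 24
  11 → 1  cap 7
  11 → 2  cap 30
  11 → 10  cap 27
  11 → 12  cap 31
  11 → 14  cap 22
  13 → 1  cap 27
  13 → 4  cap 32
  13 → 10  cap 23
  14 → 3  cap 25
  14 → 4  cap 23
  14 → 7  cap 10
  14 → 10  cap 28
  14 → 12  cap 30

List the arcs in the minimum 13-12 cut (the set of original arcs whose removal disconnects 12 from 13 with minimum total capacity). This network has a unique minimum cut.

Min-cut arcs: {(3,9), (13,1), (13,4)} (total capacity 61)

augment #1: 13→4→12 push 17
augment #2: 13→1→2→14→12 push 1
augment #3: 13→1→5→11→12 push 3
augment #4: 13→1→5→14→12 push 9
augment #5: 13→1→7→11→12 push 8
augment #6: 13→1→2→7→11→12 push 3
augment #7: 13→1→8→5→14→12 push 3
augment #8: 13→4→6→8→5→14→12 push 15
augment #9: 13→10→0→3→9→11→12 push 2
max flow = 61; residual-reachable set from 13 gives S-side
cut edges (S→T): {(3,9), (13,1), (13,4)} total cap 61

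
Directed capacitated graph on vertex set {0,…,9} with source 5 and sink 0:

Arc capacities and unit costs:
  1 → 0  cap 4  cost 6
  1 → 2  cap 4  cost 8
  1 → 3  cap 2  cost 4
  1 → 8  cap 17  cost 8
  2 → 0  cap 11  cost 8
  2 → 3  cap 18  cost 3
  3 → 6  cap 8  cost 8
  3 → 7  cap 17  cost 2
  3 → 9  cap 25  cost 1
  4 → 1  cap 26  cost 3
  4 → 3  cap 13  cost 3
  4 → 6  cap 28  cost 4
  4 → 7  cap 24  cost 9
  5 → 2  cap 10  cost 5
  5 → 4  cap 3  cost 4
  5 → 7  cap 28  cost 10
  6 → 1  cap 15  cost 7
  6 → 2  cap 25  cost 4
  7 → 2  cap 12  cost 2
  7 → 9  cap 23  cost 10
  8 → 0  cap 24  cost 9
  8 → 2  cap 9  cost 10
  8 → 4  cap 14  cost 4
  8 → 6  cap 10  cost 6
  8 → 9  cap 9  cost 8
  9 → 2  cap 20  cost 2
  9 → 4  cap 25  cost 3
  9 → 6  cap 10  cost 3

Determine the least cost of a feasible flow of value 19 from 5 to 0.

shortest-cost path #1: 5→2→0 push 10 @ unit cost 13 (adds 130)
shortest-cost path #2: 5→4→1→0 push 3 @ unit cost 13 (adds 39)
shortest-cost path #3: 5→7→2→0 push 1 @ unit cost 20 (adds 20)
shortest-cost path #4: 5→7→2→3→9→4→1→0 push 1 @ unit cost 28 (adds 28)
shortest-cost path #5: 5→7→2→3→9→4→1→8→0 push 4 @ unit cost 39 (adds 156)
total cost = 373

Minimum cost for 19 units: 373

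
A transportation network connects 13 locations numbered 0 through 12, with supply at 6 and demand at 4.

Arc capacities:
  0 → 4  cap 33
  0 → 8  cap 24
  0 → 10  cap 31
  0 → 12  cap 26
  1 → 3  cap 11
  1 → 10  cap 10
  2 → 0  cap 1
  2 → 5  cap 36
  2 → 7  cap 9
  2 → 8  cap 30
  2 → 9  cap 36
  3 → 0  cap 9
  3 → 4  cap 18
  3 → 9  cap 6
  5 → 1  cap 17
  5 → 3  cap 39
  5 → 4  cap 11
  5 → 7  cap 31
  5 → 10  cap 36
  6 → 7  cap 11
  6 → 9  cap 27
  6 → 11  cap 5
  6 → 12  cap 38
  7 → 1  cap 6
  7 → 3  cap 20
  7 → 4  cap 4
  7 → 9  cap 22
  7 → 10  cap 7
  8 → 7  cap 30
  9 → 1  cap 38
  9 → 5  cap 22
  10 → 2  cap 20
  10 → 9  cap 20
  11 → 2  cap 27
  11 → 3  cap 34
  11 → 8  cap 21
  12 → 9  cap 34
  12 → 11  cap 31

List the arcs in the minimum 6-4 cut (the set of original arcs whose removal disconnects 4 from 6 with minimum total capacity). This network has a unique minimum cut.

augment #1: 6→7→4 push 4
augment #2: 6→7→3→4 push 7
augment #3: 6→9→5→4 push 11
augment #4: 6→11→3→4 push 5
augment #5: 6→9→1→3→4 push 6
augment #6: 6→9→1→3→0→4 push 5
augment #7: 6→9→5→3→0→4 push 4
augment #8: 6→12→11→2→0→4 push 1
max flow = 43; residual-reachable set from 6 gives S-side
cut edges (S→T): {(2,0), (3,0), (3,4), (5,4), (7,4)} total cap 43

Min-cut arcs: {(2,0), (3,0), (3,4), (5,4), (7,4)} (total capacity 43)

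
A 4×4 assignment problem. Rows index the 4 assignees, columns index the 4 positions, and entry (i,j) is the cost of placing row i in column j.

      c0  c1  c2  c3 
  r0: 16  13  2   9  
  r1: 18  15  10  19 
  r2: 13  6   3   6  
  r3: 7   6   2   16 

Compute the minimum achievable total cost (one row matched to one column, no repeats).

Minimum assignment cost: 30

optimal assignment: row0→col2 (cost 2), row1→col1 (cost 15), row2→col3 (cost 6), row3→col0 (cost 7)
total = 2 + 15 + 6 + 7 = 30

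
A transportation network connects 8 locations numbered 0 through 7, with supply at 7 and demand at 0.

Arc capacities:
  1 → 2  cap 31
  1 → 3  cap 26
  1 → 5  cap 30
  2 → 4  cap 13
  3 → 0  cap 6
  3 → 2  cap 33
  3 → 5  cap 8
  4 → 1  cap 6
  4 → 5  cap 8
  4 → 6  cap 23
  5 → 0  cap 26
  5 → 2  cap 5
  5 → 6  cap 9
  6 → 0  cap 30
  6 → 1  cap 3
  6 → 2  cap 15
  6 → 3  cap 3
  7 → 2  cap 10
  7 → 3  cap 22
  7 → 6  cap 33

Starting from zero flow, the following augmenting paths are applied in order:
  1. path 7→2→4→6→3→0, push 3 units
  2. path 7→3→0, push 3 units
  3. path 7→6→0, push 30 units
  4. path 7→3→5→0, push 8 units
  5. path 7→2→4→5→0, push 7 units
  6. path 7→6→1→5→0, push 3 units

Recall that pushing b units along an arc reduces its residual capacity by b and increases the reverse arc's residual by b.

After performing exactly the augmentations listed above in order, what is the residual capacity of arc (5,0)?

Residual capacity of (5,0): 8

after path 1 (7→2→4→6→3→0, push 3): res(5,0)=26
after path 2 (7→3→0, push 3): res(5,0)=26
after path 3 (7→6→0, push 30): res(5,0)=26
after path 4 (7→3→5→0, push 8): res(5,0)=18
after path 5 (7→2→4→5→0, push 7): res(5,0)=11
after path 6 (7→6→1→5→0, push 3): res(5,0)=8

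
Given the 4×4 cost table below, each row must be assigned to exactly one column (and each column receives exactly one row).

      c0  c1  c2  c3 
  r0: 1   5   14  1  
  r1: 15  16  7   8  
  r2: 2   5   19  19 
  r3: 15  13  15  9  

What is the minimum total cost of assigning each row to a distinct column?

optimal assignment: row0→col0 (cost 1), row1→col2 (cost 7), row2→col1 (cost 5), row3→col3 (cost 9)
total = 1 + 7 + 5 + 9 = 22

Minimum assignment cost: 22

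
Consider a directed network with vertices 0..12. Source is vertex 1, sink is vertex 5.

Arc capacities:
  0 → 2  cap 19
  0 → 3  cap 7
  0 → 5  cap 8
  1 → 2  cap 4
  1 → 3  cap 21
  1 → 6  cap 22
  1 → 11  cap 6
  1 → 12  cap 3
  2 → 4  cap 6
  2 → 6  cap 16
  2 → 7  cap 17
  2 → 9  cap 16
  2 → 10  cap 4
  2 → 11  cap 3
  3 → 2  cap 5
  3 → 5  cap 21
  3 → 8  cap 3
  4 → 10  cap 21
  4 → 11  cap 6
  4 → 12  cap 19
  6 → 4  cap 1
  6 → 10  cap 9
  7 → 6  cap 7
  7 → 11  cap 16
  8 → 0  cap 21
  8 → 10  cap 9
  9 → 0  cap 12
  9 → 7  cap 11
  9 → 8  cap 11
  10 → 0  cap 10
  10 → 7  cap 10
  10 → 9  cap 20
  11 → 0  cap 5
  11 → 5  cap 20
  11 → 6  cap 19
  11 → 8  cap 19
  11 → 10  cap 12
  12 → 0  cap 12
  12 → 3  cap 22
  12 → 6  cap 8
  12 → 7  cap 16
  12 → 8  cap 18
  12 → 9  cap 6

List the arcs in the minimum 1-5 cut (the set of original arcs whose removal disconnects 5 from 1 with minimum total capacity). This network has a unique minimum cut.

augment #1: 1→3→5 push 21
augment #2: 1→11→5 push 6
augment #3: 1→2→11→5 push 3
augment #4: 1→12→0→5 push 3
augment #5: 1→2→4→11→5 push 1
augment #6: 1→6→4→11→5 push 1
augment #7: 1→6→10→0→5 push 5
augment #8: 1→6→10→7→11→5 push 4
max flow = 44; residual-reachable set from 1 gives S-side
cut edges (S→T): {(1,2), (1,3), (1,11), (1,12), (6,4), (6,10)} total cap 44

Min-cut arcs: {(1,2), (1,3), (1,11), (1,12), (6,4), (6,10)} (total capacity 44)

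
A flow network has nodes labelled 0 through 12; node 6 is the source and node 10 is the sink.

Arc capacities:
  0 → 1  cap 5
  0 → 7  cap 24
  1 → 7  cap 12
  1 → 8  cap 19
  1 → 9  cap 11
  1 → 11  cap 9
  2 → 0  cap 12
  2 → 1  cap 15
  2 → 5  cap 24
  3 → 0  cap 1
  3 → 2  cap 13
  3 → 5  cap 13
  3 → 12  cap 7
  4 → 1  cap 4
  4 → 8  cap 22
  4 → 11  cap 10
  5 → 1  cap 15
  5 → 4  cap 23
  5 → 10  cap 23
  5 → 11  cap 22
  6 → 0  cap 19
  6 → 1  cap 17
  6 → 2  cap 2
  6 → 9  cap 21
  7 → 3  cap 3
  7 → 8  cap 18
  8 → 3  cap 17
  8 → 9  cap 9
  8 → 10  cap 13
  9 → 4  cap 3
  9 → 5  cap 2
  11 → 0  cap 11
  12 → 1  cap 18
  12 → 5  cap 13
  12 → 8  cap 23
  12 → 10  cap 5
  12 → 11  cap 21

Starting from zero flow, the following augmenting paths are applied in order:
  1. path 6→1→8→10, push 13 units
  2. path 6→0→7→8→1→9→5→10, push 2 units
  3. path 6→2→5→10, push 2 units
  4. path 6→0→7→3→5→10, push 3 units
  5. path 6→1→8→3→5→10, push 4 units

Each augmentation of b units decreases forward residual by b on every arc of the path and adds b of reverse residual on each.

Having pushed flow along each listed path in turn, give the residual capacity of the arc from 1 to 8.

Residual capacity of (1,8): 4

after path 1 (6→1→8→10, push 13): res(1,8)=6
after path 2 (6→0→7→8→1→9→5→10, push 2): res(1,8)=8
after path 3 (6→2→5→10, push 2): res(1,8)=8
after path 4 (6→0→7→3→5→10, push 3): res(1,8)=8
after path 5 (6→1→8→3→5→10, push 4): res(1,8)=4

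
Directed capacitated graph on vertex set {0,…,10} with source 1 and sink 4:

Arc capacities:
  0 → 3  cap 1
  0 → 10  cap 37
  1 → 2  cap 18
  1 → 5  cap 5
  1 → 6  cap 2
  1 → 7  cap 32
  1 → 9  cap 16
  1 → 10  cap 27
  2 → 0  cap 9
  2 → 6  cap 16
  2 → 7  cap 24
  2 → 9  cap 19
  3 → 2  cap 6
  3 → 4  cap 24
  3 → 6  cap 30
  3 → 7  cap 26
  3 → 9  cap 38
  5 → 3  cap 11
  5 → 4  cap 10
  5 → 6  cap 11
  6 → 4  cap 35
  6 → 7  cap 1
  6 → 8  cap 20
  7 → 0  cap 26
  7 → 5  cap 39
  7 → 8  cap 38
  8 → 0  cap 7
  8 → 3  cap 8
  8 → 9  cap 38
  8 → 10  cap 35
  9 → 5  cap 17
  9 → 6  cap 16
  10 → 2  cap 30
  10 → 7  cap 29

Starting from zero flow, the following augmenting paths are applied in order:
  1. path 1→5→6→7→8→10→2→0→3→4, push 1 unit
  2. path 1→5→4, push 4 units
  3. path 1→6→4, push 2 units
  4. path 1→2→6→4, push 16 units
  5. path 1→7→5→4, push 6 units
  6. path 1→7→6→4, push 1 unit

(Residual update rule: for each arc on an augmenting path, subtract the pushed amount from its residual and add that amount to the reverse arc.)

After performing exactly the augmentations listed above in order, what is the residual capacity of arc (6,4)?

Residual capacity of (6,4): 16

after path 1 (1→5→6→7→8→10→2→0→3→4, push 1): res(6,4)=35
after path 2 (1→5→4, push 4): res(6,4)=35
after path 3 (1→6→4, push 2): res(6,4)=33
after path 4 (1→2→6→4, push 16): res(6,4)=17
after path 5 (1→7→5→4, push 6): res(6,4)=17
after path 6 (1→7→6→4, push 1): res(6,4)=16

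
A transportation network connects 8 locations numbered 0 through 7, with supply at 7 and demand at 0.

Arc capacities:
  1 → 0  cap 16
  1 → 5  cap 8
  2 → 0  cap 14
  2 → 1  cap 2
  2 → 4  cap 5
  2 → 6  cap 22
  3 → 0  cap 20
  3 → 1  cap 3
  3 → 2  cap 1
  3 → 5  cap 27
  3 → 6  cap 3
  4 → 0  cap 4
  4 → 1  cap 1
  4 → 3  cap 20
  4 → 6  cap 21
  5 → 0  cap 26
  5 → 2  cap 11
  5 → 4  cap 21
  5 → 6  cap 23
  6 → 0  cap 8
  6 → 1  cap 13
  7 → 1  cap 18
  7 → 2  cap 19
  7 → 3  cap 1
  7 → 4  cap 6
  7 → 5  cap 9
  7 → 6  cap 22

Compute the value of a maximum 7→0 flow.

augment #1: 7→1→0 bottleneck 16, total now 16
augment #2: 7→2→0 bottleneck 14, total now 30
augment #3: 7→3→0 bottleneck 1, total now 31
augment #4: 7→4→0 bottleneck 4, total now 35
augment #5: 7→5→0 bottleneck 9, total now 44
augment #6: 7→6→0 bottleneck 8, total now 52
augment #7: 7→1→5→0 bottleneck 2, total now 54
augment #8: 7→4→3→0 bottleneck 2, total now 56
augment #9: 7→2→1→5→0 bottleneck 2, total now 58
augment #10: 7→2→4→3→0 bottleneck 3, total now 61
augment #11: 7→6→1→5→0 bottleneck 4, total now 65
augment #12: 7→6→1→2→4→3→0 bottleneck 2, total now 67

Maximum flow value: 67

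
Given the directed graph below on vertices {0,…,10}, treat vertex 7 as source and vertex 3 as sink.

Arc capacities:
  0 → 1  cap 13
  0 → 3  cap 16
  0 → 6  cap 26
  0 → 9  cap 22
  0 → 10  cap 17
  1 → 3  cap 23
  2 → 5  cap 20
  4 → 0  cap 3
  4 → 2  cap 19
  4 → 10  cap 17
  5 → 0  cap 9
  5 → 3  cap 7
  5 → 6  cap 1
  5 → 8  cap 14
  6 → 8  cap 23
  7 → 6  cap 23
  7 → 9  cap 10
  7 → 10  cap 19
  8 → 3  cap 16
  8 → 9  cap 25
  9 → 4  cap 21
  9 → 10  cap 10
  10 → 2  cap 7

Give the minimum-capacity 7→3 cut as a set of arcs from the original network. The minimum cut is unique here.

Min-cut arcs: {(4,0), (5,0), (5,3), (8,3)} (total capacity 35)

augment #1: 7→6→8→3 push 16
augment #2: 7→9→4→0→3 push 3
augment #3: 7→10→2→5→3 push 7
augment #4: 7→9→4→2→5→0→3 push 7
augment #5: 7→6→8→9→4→2→5→0→3 push 2
max flow = 35; residual-reachable set from 7 gives S-side
cut edges (S→T): {(4,0), (5,0), (5,3), (8,3)} total cap 35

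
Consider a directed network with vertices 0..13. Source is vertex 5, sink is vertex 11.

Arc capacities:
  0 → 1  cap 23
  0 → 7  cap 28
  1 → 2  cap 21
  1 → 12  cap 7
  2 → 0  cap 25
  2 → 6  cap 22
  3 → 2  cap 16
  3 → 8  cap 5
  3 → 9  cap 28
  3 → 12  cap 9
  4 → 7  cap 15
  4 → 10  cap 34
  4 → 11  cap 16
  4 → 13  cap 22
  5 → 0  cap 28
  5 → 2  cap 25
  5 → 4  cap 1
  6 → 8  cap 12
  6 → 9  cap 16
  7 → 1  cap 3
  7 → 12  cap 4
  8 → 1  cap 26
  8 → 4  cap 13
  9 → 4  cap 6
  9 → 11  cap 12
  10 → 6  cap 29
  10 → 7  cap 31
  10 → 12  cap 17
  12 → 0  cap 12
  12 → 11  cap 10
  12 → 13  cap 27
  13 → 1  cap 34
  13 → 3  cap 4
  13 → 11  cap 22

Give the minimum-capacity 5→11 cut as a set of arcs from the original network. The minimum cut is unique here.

augment #1: 5→4→11 push 1
augment #2: 5→0→1→12→11 push 7
augment #3: 5→0→7→12→11 push 3
augment #4: 5→2→6→9→11 push 12
augment #5: 5→0→7→12→13→11 push 1
augment #6: 5→2→6→8→4→11 push 10
max flow = 34; residual-reachable set from 5 gives S-side
cut edges (S→T): {(1,12), (2,6), (5,4), (7,12)} total cap 34

Min-cut arcs: {(1,12), (2,6), (5,4), (7,12)} (total capacity 34)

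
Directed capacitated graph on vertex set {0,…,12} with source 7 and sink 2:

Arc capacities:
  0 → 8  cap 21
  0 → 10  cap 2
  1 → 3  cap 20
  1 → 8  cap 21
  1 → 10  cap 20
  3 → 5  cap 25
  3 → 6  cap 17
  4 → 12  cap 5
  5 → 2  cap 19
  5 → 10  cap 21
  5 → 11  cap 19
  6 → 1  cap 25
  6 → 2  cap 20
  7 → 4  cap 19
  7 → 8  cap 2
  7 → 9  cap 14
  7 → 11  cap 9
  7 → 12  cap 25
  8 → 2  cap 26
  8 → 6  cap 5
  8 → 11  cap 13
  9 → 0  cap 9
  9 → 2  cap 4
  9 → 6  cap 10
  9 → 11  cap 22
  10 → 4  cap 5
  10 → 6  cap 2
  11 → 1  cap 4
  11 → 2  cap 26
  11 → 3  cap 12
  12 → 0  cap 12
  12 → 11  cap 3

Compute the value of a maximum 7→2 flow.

Maximum flow value: 40

augment #1: 7→8→2 bottleneck 2, total now 2
augment #2: 7→9→2 bottleneck 4, total now 6
augment #3: 7→11→2 bottleneck 9, total now 15
augment #4: 7→9→6→2 bottleneck 10, total now 25
augment #5: 7→12→11→2 bottleneck 3, total now 28
augment #6: 7→12→0→8→2 bottleneck 12, total now 40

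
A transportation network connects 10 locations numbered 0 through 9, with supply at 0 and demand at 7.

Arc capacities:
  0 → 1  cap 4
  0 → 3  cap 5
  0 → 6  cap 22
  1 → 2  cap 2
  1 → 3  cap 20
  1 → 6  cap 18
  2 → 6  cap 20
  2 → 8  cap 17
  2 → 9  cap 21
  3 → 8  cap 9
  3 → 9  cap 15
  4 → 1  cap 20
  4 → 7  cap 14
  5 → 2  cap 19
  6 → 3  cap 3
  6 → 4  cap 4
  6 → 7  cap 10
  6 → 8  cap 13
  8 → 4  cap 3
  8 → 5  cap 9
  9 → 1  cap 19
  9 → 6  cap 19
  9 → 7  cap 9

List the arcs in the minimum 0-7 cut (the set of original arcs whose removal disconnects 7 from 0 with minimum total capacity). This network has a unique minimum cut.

Min-cut arcs: {(6,4), (6,7), (8,4), (9,7)} (total capacity 26)

augment #1: 0→6→7 push 10
augment #2: 0→3→9→7 push 5
augment #3: 0→6→4→7 push 4
augment #4: 0→1→2→9→7 push 2
augment #5: 0→1→3→9→7 push 2
augment #6: 0→6→8→4→7 push 3
max flow = 26; residual-reachable set from 0 gives S-side
cut edges (S→T): {(6,4), (6,7), (8,4), (9,7)} total cap 26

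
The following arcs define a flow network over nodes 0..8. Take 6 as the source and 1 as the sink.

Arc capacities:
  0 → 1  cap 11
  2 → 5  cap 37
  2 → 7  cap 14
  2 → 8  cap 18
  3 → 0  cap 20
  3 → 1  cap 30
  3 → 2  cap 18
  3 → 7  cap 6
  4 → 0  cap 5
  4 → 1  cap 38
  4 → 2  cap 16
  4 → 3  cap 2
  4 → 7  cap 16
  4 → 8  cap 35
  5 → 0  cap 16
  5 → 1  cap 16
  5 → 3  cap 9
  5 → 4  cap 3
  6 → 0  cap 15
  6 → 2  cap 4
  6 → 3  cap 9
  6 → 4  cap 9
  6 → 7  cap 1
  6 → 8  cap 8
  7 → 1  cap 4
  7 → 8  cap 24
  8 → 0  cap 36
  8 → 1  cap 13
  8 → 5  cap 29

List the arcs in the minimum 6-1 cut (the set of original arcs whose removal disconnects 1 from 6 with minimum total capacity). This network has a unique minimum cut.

Min-cut arcs: {(0,1), (6,2), (6,3), (6,4), (6,7), (6,8)} (total capacity 42)

augment #1: 6→0→1 push 11
augment #2: 6→3→1 push 9
augment #3: 6→4→1 push 9
augment #4: 6→7→1 push 1
augment #5: 6→8→1 push 8
augment #6: 6→2→5→1 push 4
max flow = 42; residual-reachable set from 6 gives S-side
cut edges (S→T): {(0,1), (6,2), (6,3), (6,4), (6,7), (6,8)} total cap 42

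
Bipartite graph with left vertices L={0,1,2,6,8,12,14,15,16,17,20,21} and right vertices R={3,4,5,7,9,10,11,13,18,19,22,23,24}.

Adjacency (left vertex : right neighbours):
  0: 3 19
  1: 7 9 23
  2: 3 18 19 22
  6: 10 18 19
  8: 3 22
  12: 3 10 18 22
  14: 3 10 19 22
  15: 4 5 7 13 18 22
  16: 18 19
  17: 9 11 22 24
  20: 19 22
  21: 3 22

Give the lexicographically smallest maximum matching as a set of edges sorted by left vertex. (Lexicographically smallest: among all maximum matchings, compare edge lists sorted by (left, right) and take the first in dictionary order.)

|M| = 8 (so the lex-smallest maximum matching has 8 edges)
process left vertices in ascending order; for each, take the smallest-labelled available neighbour that still permits 8 edges overall, or leave it unmatched if none does
lex-smallest matching: {0-3, 1-7, 2-18, 6-10, 8-22, 14-19, 15-4, 17-9}

Lex-smallest maximum matching: {(0,3), (1,7), (2,18), (6,10), (8,22), (14,19), (15,4), (17,9)}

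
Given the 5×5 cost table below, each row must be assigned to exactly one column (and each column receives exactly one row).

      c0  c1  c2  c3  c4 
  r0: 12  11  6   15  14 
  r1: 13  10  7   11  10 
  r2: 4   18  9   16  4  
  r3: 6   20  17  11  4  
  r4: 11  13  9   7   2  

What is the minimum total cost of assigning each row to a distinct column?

optimal assignment: row0→col2 (cost 6), row1→col1 (cost 10), row2→col0 (cost 4), row3→col4 (cost 4), row4→col3 (cost 7)
total = 6 + 10 + 4 + 4 + 7 = 31

Minimum assignment cost: 31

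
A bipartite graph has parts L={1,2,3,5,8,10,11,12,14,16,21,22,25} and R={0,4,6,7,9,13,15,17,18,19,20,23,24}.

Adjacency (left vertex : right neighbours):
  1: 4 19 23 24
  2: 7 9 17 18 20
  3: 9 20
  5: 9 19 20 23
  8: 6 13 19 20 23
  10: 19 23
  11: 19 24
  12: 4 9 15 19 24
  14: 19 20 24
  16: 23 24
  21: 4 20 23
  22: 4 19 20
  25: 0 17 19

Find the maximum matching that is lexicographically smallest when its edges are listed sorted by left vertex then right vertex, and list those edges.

|M| = 10 (so the lex-smallest maximum matching has 10 edges)
process left vertices in ascending order; for each, take the smallest-labelled available neighbour that still permits 10 edges overall, or leave it unmatched if none does
lex-smallest matching: {1-4, 2-7, 3-9, 5-19, 8-6, 10-23, 11-24, 12-15, 14-20, 25-0}

Lex-smallest maximum matching: {(1,4), (2,7), (3,9), (5,19), (8,6), (10,23), (11,24), (12,15), (14,20), (25,0)}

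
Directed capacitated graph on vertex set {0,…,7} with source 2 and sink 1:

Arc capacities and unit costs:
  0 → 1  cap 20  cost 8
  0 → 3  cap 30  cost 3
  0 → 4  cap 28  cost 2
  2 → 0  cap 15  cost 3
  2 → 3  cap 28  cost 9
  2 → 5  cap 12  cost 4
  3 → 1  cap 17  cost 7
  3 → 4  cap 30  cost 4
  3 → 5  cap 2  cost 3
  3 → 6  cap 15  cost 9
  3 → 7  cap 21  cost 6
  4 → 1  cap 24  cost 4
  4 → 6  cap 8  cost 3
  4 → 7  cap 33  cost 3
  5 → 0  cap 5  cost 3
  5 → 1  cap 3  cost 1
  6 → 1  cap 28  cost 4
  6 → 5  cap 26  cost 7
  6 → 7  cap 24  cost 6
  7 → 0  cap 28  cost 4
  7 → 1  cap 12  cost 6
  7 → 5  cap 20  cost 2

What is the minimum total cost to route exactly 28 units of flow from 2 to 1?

shortest-cost path #1: 2→5→1 push 3 @ unit cost 5 (adds 15)
shortest-cost path #2: 2→0→4→1 push 15 @ unit cost 9 (adds 135)
shortest-cost path #3: 2→5→0→4→1 push 5 @ unit cost 13 (adds 65)
shortest-cost path #4: 2→3→1 push 5 @ unit cost 16 (adds 80)
total cost = 295

Minimum cost for 28 units: 295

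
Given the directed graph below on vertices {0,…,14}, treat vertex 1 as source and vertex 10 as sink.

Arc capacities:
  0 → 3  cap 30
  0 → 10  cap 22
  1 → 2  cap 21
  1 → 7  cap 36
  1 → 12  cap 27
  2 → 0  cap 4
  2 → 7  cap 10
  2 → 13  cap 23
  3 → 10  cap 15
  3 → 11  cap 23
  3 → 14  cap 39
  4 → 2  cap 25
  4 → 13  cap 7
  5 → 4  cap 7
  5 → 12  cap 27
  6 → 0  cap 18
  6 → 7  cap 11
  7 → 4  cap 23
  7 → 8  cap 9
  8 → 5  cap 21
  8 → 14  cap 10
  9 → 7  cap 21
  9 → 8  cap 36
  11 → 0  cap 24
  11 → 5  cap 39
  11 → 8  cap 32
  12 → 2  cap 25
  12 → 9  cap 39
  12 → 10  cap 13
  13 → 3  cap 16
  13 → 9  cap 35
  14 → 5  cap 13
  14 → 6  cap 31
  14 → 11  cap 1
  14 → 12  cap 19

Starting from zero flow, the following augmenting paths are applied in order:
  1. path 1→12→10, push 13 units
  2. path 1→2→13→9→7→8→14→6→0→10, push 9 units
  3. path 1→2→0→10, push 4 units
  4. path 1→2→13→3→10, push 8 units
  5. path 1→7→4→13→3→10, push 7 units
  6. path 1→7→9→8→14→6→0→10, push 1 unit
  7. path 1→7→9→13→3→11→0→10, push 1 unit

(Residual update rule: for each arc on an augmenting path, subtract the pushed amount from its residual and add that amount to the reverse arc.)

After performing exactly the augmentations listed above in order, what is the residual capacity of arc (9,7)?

Residual capacity of (9,7): 14

after path 1 (1→12→10, push 13): res(9,7)=21
after path 2 (1→2→13→9→7→8→14→6→0→10, push 9): res(9,7)=12
after path 3 (1→2→0→10, push 4): res(9,7)=12
after path 4 (1→2→13→3→10, push 8): res(9,7)=12
after path 5 (1→7→4→13→3→10, push 7): res(9,7)=12
after path 6 (1→7→9→8→14→6→0→10, push 1): res(9,7)=13
after path 7 (1→7→9→13→3→11→0→10, push 1): res(9,7)=14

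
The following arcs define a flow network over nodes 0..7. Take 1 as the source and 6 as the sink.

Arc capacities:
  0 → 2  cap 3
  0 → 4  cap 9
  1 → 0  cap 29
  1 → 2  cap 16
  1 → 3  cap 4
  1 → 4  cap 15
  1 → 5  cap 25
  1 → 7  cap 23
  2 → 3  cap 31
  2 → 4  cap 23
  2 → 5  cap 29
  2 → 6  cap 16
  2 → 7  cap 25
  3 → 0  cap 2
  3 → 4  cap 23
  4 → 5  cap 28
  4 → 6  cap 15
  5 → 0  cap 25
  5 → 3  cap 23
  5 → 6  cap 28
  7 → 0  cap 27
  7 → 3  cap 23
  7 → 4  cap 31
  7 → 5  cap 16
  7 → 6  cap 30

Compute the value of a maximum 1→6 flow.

augment #1: 1→2→6 bottleneck 16, total now 16
augment #2: 1→4→6 bottleneck 15, total now 31
augment #3: 1→5→6 bottleneck 25, total now 56
augment #4: 1→7→6 bottleneck 23, total now 79
augment #5: 1→0→2→5→6 bottleneck 3, total now 82
augment #6: 1→0→4→5→2→7→6 bottleneck 3, total now 85

Maximum flow value: 85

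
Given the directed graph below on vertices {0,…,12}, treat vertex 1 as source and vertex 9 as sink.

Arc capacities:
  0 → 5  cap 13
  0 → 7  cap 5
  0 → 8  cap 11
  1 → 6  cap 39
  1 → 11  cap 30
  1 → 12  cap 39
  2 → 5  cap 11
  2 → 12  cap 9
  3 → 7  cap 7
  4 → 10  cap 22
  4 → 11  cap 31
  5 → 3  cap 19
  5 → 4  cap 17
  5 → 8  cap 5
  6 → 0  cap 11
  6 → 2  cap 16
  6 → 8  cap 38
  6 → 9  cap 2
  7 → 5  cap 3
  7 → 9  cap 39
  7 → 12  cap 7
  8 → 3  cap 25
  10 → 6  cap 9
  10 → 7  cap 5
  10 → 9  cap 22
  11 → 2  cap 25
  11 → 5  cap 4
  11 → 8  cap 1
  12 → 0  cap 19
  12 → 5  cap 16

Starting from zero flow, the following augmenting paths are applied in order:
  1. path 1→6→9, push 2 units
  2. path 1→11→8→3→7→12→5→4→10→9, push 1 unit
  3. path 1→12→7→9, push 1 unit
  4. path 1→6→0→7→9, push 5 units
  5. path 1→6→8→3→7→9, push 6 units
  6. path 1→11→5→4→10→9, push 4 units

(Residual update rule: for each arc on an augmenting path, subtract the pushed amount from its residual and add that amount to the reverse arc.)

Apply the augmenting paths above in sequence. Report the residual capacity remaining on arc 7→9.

Residual capacity of (7,9): 27

after path 1 (1→6→9, push 2): res(7,9)=39
after path 2 (1→11→8→3→7→12→5→4→10→9, push 1): res(7,9)=39
after path 3 (1→12→7→9, push 1): res(7,9)=38
after path 4 (1→6→0→7→9, push 5): res(7,9)=33
after path 5 (1→6→8→3→7→9, push 6): res(7,9)=27
after path 6 (1→11→5→4→10→9, push 4): res(7,9)=27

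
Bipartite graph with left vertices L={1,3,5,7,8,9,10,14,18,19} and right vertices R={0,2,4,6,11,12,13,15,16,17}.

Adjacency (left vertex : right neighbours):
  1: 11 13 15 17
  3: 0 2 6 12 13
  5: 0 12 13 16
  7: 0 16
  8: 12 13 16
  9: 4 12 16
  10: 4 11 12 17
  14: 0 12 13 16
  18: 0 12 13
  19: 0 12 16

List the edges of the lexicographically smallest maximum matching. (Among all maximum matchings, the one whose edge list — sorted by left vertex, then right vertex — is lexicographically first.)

Lex-smallest maximum matching: {(1,11), (3,2), (5,0), (7,16), (8,12), (9,4), (10,17), (14,13)}

|M| = 8 (so the lex-smallest maximum matching has 8 edges)
process left vertices in ascending order; for each, take the smallest-labelled available neighbour that still permits 8 edges overall, or leave it unmatched if none does
lex-smallest matching: {1-11, 3-2, 5-0, 7-16, 8-12, 9-4, 10-17, 14-13}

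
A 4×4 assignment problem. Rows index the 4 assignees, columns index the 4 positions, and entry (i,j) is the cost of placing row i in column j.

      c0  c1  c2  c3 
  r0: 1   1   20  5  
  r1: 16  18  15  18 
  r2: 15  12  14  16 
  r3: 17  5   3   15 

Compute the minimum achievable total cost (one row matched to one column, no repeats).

optimal assignment: row0→col0 (cost 1), row1→col3 (cost 18), row2→col1 (cost 12), row3→col2 (cost 3)
total = 1 + 18 + 12 + 3 = 34

Minimum assignment cost: 34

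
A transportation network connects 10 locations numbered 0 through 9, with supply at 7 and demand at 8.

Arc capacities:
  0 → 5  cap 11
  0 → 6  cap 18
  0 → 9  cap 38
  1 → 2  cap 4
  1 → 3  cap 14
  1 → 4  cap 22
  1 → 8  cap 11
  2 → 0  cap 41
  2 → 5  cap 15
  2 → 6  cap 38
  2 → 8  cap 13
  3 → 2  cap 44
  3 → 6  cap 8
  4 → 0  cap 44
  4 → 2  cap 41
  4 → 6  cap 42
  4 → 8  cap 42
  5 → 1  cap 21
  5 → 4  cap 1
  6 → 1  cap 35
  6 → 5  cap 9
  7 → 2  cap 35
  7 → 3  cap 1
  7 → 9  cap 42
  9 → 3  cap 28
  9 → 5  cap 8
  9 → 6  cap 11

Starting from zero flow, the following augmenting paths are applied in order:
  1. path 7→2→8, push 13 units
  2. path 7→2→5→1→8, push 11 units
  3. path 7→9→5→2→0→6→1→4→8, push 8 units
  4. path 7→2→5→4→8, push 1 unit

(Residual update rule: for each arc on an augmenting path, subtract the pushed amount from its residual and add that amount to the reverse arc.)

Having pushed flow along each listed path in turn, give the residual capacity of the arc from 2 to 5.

after path 1 (7→2→8, push 13): res(2,5)=15
after path 2 (7→2→5→1→8, push 11): res(2,5)=4
after path 3 (7→9→5→2→0→6→1→4→8, push 8): res(2,5)=12
after path 4 (7→2→5→4→8, push 1): res(2,5)=11

Residual capacity of (2,5): 11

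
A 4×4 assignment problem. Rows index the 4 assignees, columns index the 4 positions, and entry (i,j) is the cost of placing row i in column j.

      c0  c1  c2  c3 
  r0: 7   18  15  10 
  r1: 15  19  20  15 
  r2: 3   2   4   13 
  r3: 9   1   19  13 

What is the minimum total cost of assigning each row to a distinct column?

Minimum assignment cost: 27

optimal assignment: row0→col0 (cost 7), row1→col3 (cost 15), row2→col2 (cost 4), row3→col1 (cost 1)
total = 7 + 15 + 4 + 1 = 27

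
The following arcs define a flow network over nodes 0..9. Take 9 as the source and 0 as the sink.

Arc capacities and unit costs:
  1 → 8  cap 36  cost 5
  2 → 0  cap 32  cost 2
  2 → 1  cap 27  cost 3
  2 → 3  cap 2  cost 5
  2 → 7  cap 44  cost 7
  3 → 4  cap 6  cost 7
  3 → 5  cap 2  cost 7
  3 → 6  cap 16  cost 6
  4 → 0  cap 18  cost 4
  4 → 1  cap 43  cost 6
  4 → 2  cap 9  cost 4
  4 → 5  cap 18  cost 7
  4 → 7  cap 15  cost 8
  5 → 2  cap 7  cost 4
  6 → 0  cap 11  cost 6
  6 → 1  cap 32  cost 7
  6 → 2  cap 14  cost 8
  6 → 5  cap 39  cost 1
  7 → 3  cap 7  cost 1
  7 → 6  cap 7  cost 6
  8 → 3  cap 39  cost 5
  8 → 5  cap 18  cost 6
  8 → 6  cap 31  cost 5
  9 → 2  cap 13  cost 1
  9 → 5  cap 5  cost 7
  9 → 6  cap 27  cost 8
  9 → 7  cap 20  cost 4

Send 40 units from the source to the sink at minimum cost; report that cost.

shortest-cost path #1: 9→2→0 push 13 @ unit cost 3 (adds 39)
shortest-cost path #2: 9→5→2→0 push 5 @ unit cost 13 (adds 65)
shortest-cost path #3: 9→6→0 push 11 @ unit cost 14 (adds 154)
shortest-cost path #4: 9→6→5→2→0 push 2 @ unit cost 15 (adds 30)
shortest-cost path #5: 9→7→3→4→0 push 6 @ unit cost 16 (adds 96)
shortest-cost path #6: 9→6→2→0 push 3 @ unit cost 18 (adds 54)
total cost = 438

Minimum cost for 40 units: 438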